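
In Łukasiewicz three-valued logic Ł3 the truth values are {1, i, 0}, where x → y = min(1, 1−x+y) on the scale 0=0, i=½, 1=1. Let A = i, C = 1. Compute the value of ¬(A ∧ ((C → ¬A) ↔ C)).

¬A = ¬i = i
C → ¬A = 1 → i = i  [min(1, 1−1+½)]
(C → ¬A) ↔ C = i ↔ 1 = i
A ∧ ((C → ¬A) ↔ C) = i ∧ i = i
¬(A ∧ ((C → ¬A) ↔ C)) = ¬i = i

i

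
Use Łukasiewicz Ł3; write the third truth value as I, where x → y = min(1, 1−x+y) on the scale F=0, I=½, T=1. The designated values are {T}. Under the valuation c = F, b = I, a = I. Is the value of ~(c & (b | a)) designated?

Yes

b | a = I | I = I
c & (b | a) = F & I = F
~(c & (b | a)) = ~F = T
T ∈ {T}.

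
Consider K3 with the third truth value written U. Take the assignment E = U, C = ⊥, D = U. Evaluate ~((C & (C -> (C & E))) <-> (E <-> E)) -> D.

U

C & E = ⊥ & U = ⊥
C -> (C & E) = ⊥ -> ⊥ = ⊤
C & (C -> (C & E)) = ⊥ & ⊤ = ⊥
E <-> E = U <-> U = U
(C & (C -> (C & E))) <-> (E <-> E) = ⊥ <-> U = U
~((C & (C -> (C & E))) <-> (E <-> E)) = ~U = U
~((C & (C -> (C & E))) <-> (E <-> E)) -> D = U -> U = U  [~U | U]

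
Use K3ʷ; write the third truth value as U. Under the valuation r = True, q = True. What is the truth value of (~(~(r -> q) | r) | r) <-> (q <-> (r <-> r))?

r -> q = True -> True = True
~(r -> q) = ~True = False
~(r -> q) | r = False | True = True
~(~(r -> q) | r) = ~True = False
~(~(r -> q) | r) | r = False | True = True
r <-> r = True <-> True = True
q <-> (r <-> r) = True <-> True = True
(~(~(r -> q) | r) | r) <-> (q <-> (r <-> r)) = True <-> True = True

True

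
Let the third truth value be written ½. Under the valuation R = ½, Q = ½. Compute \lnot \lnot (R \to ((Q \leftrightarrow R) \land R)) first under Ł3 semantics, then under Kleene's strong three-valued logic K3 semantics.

In Ł3: Q \leftrightarrow R = ½ \leftrightarrow ½ = True  [1 − |½−½|]
(Q \leftrightarrow R) \land R = True \land ½ = ½
R \to ((Q \leftrightarrow R) \land R) = ½ \to ½ = True
\lnot (R \to ((Q \leftrightarrow R) \land R)) = \lnot True = False
\lnot \lnot (R \to ((Q \leftrightarrow R) \land R)) = \lnot False = True
In Kleene's strong three-valued logic K3: Q \leftrightarrow R = ½ \leftrightarrow ½ = ½
(Q \leftrightarrow R) \land R = ½ \land ½ = ½
R \to ((Q \leftrightarrow R) \land R) = ½ \to ½ = ½
\lnot (R \to ((Q \leftrightarrow R) \land R)) = \lnot ½ = ½
\lnot \lnot (R \to ((Q \leftrightarrow R) \land R)) = \lnot ½ = ½
They differ because Ł3 and Kleene's strong three-valued logic K3 treat ½ differently under implication.

True; ½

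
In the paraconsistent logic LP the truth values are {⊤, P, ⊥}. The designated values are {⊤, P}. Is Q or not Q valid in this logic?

Yes

Every assignment of Q over {⊤, P, ⊥} gives a value in {⊤, P}.
In particular, with Q=P: Q or not Q = P.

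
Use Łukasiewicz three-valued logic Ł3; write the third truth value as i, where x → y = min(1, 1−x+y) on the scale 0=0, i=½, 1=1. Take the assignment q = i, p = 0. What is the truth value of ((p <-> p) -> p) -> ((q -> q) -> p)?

p <-> p = 0 <-> 0 = 1
(p <-> p) -> p = 1 -> 0 = 0
q -> q = i -> i = 1  [min(1, 1−½+½)]
(q -> q) -> p = 1 -> 0 = 0
((p <-> p) -> p) -> ((q -> q) -> p) = 0 -> 0 = 1

1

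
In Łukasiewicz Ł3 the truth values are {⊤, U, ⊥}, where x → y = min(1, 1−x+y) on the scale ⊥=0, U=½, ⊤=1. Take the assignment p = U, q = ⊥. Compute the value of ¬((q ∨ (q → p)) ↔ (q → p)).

⊥

q → p = ⊥ → U = ⊤
q ∨ (q → p) = ⊥ ∨ ⊤ = ⊤
q → p = ⊥ → U = ⊤
(q ∨ (q → p)) ↔ (q → p) = ⊤ ↔ ⊤ = ⊤
¬((q ∨ (q → p)) ↔ (q → p)) = ¬⊤ = ⊥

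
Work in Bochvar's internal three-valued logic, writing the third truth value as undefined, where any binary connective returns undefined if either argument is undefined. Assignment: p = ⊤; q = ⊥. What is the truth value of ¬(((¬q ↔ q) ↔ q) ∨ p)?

¬q = ¬⊥ = ⊤
¬q ↔ q = ⊤ ↔ ⊥ = ⊥
(¬q ↔ q) ↔ q = ⊥ ↔ ⊥ = ⊤
((¬q ↔ q) ↔ q) ∨ p = ⊤ ∨ ⊤ = ⊤
¬(((¬q ↔ q) ↔ q) ∨ p) = ¬⊤ = ⊥

⊥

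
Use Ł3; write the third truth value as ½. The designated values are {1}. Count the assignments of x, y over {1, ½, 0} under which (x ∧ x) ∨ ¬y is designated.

Of the 9 assignments, 5 give a value in {1}.

5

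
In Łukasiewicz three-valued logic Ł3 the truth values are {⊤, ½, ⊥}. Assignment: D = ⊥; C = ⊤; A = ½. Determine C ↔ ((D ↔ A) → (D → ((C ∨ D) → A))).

⊤

D ↔ A = ⊥ ↔ ½ = ½
C ∨ D = ⊤ ∨ ⊥ = ⊤
(C ∨ D) → A = ⊤ → ½ = ½
D → ((C ∨ D) → A) = ⊥ → ½ = ⊤
(D ↔ A) → (D → ((C ∨ D) → A)) = ½ → ⊤ = ⊤
C ↔ ((D ↔ A) → (D → ((C ∨ D) → A))) = ⊤ ↔ ⊤ = ⊤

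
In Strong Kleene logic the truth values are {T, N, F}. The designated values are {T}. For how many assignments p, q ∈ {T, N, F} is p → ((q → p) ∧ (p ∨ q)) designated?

6

Of the 9 assignments, 6 give a value in {T}.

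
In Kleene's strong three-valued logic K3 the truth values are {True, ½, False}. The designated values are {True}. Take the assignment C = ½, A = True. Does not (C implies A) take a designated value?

C implies A = ½ implies True = True  [not ½ or True]
not (C implies A) = not True = False
False ∉ {True}.

No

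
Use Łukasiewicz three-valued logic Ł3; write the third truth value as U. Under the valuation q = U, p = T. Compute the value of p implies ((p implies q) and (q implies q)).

U

p implies q = T implies U = U  [min(1, 1−1+½)]
q implies q = U implies U = T
(p implies q) and (q implies q) = U and T = U
p implies ((p implies q) and (q implies q)) = T implies U = U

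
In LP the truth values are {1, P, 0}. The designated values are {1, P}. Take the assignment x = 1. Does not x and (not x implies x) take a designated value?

No

not x = not 1 = 0
not x = not 1 = 0
not x implies x = 0 implies 1 = 1
not x and (not x implies x) = 0 and 1 = 0
0 ∉ {1, P}.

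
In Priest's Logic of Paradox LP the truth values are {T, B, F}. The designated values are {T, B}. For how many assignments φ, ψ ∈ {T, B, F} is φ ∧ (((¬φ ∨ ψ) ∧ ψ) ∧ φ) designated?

4

Designated under: (φ=T, ψ=T); (φ=T, ψ=B); (φ=B, ψ=T); (φ=B, ψ=B).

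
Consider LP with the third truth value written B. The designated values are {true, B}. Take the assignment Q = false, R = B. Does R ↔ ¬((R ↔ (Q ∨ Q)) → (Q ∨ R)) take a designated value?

Q ∨ Q = false ∨ false = false
R ↔ (Q ∨ Q) = B ↔ false = B
Q ∨ R = false ∨ B = B
(R ↔ (Q ∨ Q)) → (Q ∨ R) = B → B = B  [¬B ∨ B]
¬((R ↔ (Q ∨ Q)) → (Q ∨ R)) = ¬B = B
R ↔ ¬((R ↔ (Q ∨ Q)) → (Q ∨ R)) = B ↔ B = B
B ∈ {true, B}.

Yes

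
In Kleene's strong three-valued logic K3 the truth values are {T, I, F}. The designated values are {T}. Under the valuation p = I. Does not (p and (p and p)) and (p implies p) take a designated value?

No

p and p = I and I = I
p and (p and p) = I and I = I
not (p and (p and p)) = not I = I
p implies p = I implies I = I  [not I or I]
not (p and (p and p)) and (p implies p) = I and I = I
I ∉ {T}.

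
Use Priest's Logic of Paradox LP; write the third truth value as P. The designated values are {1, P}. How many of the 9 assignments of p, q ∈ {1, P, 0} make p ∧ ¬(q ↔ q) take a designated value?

2

Designated under: (p=1, q=P); (p=P, q=P).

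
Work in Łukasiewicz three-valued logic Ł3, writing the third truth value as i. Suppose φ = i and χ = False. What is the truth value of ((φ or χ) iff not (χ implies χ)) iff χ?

i

φ or χ = i or False = i
χ implies χ = False implies False = True
not (χ implies χ) = not True = False
(φ or χ) iff not (χ implies χ) = i iff False = i  [1 − |½−0|]
((φ or χ) iff not (χ implies χ)) iff χ = i iff False = i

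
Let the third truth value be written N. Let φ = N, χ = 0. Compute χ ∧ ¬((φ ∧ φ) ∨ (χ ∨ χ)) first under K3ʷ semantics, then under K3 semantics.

N; 0

In K3ʷ: φ ∧ φ = N ∧ N = N
χ ∨ χ = 0 ∨ 0 = 0
(φ ∧ φ) ∨ (χ ∨ χ) = N ∨ 0 = N
¬((φ ∧ φ) ∨ (χ ∨ χ)) = ¬N = N
χ ∧ ¬((φ ∧ φ) ∨ (χ ∨ χ)) = 0 ∧ N = N
In K3: φ ∧ φ = N ∧ N = N
χ ∨ χ = 0 ∨ 0 = 0
(φ ∧ φ) ∨ (χ ∨ χ) = N ∨ 0 = N
¬((φ ∧ φ) ∨ (χ ∨ χ)) = ¬N = N
χ ∧ ¬((φ ∧ φ) ∨ (χ ∨ χ)) = 0 ∧ N = 0
They differ because K3ʷ and K3 treat N differently under the binary connectives.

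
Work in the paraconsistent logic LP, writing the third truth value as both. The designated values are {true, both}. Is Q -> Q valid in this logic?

Yes

Every assignment of Q over {true, both, false} gives a value in {true, both}.
In particular, with Q=both: Q -> Q = both.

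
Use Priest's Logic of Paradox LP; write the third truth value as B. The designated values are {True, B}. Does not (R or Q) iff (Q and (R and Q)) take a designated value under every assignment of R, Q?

No

Countermodel: R=True, Q=True gives False, which is not designated.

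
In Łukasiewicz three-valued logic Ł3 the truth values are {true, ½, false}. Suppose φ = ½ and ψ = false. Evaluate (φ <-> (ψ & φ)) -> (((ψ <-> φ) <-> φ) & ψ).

ψ & φ = false & ½ = false
φ <-> (ψ & φ) = ½ <-> false = ½
ψ <-> φ = false <-> ½ = ½
(ψ <-> φ) <-> φ = ½ <-> ½ = true
((ψ <-> φ) <-> φ) & ψ = true & false = false
(φ <-> (ψ & φ)) -> (((ψ <-> φ) <-> φ) & ψ) = ½ -> false = ½

½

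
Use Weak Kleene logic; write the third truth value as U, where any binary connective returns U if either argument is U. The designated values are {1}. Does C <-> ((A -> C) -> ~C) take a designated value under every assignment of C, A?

Countermodel: C=1, A=1 gives 0, which is not designated.

No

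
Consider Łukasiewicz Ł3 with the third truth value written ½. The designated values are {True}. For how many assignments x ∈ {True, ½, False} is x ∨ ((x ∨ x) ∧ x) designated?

x=True: True ✓
x=½: ½ ·
x=False: False ·

1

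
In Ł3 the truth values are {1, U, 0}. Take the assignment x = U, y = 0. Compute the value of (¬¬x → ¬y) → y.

¬x = ¬U = U
¬¬x = ¬U = U
¬y = ¬0 = 1
¬¬x → ¬y = U → 1 = 1  [min(1, 1−½+1)]
(¬¬x → ¬y) → y = 1 → 0 = 0

0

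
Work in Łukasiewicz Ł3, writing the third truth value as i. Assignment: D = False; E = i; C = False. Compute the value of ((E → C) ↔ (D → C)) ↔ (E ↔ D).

True

E → C = i → False = i
D → C = False → False = True
(E → C) ↔ (D → C) = i ↔ True = i
E ↔ D = i ↔ False = i
((E → C) ↔ (D → C)) ↔ (E ↔ D) = i ↔ i = True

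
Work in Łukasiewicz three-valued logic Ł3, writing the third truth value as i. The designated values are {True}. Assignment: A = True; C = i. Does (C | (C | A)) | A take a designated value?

Yes

C | A = i | True = True
C | (C | A) = i | True = True
(C | (C | A)) | A = True | True = True
True ∈ {True}.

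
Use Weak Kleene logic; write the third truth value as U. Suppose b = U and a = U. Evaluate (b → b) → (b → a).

U

b → b = U → U = U
b → a = U → U = U
(b → b) → (b → a) = U → U = U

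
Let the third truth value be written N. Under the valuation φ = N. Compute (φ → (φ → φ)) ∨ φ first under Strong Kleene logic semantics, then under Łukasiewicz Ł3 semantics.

In Strong Kleene logic: φ → φ = N → N = N  [¬N ∨ N]
φ → (φ → φ) = N → N = N
(φ → (φ → φ)) ∨ φ = N ∨ N = N
In Łukasiewicz Ł3: φ → φ = N → N = ⊤
φ → (φ → φ) = N → ⊤ = ⊤
(φ → (φ → φ)) ∨ φ = ⊤ ∨ N = ⊤
They differ because Strong Kleene logic and Łukasiewicz Ł3 treat N differently under implication.

N; ⊤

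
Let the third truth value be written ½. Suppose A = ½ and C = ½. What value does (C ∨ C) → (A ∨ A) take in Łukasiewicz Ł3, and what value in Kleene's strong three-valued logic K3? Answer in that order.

In Łukasiewicz Ł3: C ∨ C = ½ ∨ ½ = ½
A ∨ A = ½ ∨ ½ = ½
(C ∨ C) → (A ∨ A) = ½ → ½ = 1
In Kleene's strong three-valued logic K3: C ∨ C = ½ ∨ ½ = ½
A ∨ A = ½ ∨ ½ = ½
(C ∨ C) → (A ∨ A) = ½ → ½ = ½  [¬½ ∨ ½]
They differ because Łukasiewicz Ł3 and Kleene's strong three-valued logic K3 treat ½ differently under implication.

1; ½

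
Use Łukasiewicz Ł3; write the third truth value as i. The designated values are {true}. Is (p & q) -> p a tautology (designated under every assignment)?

Yes

Every assignment of p, q over {true, i, false} gives a value in {true}.
In particular, with p=i, q=i: (p & q) -> p = true.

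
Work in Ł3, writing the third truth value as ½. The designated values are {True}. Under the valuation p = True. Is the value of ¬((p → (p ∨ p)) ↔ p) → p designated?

Yes

p ∨ p = True ∨ True = True
p → (p ∨ p) = True → True = True
(p → (p ∨ p)) ↔ p = True ↔ True = True
¬((p → (p ∨ p)) ↔ p) = ¬True = False
¬((p → (p ∨ p)) ↔ p) → p = False → True = True
True ∈ {True}.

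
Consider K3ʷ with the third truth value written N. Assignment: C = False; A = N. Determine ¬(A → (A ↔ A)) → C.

N

A ↔ A = N ↔ N = N
A → (A ↔ A) = N → N = N  [any arg is the third value ⇒ result is the third value]
¬(A → (A ↔ A)) = ¬N = N
¬(A → (A ↔ A)) → C = N → False = N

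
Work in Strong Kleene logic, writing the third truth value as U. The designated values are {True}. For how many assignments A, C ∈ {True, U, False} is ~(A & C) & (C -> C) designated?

Designated under: (A=True, C=False); (A=U, C=False); (A=False, C=True); (A=False, C=False).

4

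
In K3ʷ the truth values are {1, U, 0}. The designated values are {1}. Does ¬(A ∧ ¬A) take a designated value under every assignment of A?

No

Countermodel: A=U gives U, which is not designated.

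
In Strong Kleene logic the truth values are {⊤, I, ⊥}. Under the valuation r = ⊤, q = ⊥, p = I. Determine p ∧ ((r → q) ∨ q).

r → q = ⊤ → ⊥ = ⊥
(r → q) ∨ q = ⊥ ∨ ⊥ = ⊥
p ∧ ((r → q) ∨ q) = I ∧ ⊥ = ⊥

⊥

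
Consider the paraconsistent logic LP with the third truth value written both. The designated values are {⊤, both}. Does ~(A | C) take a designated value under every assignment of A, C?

No

Countermodel: A=⊤, C=⊤ gives ⊥, which is not designated.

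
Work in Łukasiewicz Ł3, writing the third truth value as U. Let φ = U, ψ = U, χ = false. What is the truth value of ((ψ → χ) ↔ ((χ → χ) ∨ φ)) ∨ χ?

U

ψ → χ = U → false = U
χ → χ = false → false = true
(χ → χ) ∨ φ = true ∨ U = true
(ψ → χ) ↔ ((χ → χ) ∨ φ) = U ↔ true = U
((ψ → χ) ↔ ((χ → χ) ∨ φ)) ∨ χ = U ∨ false = U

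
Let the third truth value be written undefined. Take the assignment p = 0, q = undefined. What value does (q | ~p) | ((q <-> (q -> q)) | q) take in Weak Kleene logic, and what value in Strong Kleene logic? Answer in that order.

undefined; 1

In Weak Kleene logic: ~p = ~0 = 1
q | ~p = undefined | 1 = undefined
q -> q = undefined -> undefined = undefined  [any arg is the third value ⇒ result is the third value]
q <-> (q -> q) = undefined <-> undefined = undefined
(q <-> (q -> q)) | q = undefined | undefined = undefined
(q | ~p) | ((q <-> (q -> q)) | q) = undefined | undefined = undefined
In Strong Kleene logic: ~p = ~0 = 1
q | ~p = undefined | 1 = 1
q -> q = undefined -> undefined = undefined  [~undefined | undefined]
q <-> (q -> q) = undefined <-> undefined = undefined
(q <-> (q -> q)) | q = undefined | undefined = undefined
(q | ~p) | ((q <-> (q -> q)) | q) = 1 | undefined = 1
They differ because Weak Kleene logic and Strong Kleene logic treat undefined differently under the binary connectives.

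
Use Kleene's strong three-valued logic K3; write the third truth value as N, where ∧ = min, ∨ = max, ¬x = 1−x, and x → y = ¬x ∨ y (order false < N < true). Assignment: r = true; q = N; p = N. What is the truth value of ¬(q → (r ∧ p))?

N

r ∧ p = true ∧ N = N
q → (r ∧ p) = N → N = N  [¬N ∨ N]
¬(q → (r ∧ p)) = ¬N = N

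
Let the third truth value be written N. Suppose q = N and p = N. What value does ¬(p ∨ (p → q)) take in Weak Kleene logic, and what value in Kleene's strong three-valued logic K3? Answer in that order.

N; N

In Weak Kleene logic: p → q = N → N = N  [any arg is the third value ⇒ result is the third value]
p ∨ (p → q) = N ∨ N = N
¬(p ∨ (p → q)) = ¬N = N
In Kleene's strong three-valued logic K3: p → q = N → N = N  [¬N ∨ N]
p ∨ (p → q) = N ∨ N = N
¬(p ∨ (p → q)) = ¬N = N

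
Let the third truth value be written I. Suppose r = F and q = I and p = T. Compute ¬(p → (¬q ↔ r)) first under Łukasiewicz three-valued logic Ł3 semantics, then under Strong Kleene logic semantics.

In Łukasiewicz three-valued logic Ł3: ¬q = ¬I = I
¬q ↔ r = I ↔ F = I
p → (¬q ↔ r) = T → I = I
¬(p → (¬q ↔ r)) = ¬I = I
In Strong Kleene logic: ¬q = ¬I = I
¬q ↔ r = I ↔ F = I
p → (¬q ↔ r) = T → I = I  [¬T ∨ I]
¬(p → (¬q ↔ r)) = ¬I = I

I; I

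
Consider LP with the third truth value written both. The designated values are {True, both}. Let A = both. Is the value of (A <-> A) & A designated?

A <-> A = both <-> both = both
(A <-> A) & A = both & both = both
both ∈ {True, both}.

Yes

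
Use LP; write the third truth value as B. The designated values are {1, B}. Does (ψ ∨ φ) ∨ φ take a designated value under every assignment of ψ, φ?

No

Countermodel: ψ=0, φ=0 gives 0, which is not designated.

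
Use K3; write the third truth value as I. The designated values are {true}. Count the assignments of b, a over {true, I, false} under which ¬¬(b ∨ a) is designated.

Of the 9 assignments, 5 give a value in {true}.

5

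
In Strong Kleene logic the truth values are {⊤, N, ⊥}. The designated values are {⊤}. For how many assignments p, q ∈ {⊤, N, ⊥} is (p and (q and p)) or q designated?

3

Designated under: (p=⊤, q=⊤); (p=N, q=⊤); (p=⊥, q=⊤).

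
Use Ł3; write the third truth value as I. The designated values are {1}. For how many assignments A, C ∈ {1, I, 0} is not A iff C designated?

3

Designated under: (A=1, C=0); (A=I, C=I); (A=0, C=1).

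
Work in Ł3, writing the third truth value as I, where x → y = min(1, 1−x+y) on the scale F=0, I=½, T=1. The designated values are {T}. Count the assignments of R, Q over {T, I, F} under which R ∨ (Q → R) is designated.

Of the 9 assignments, 6 give a value in {T}.

6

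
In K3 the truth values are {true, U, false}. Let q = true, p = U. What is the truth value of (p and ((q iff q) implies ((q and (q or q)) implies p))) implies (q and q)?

q iff q = true iff true = true
q or q = true or true = true
q and (q or q) = true and true = true
(q and (q or q)) implies p = true implies U = U
(q iff q) implies ((q and (q or q)) implies p) = true implies U = U
p and ((q iff q) implies ((q and (q or q)) implies p)) = U and U = U
q and q = true and true = true
(p and ((q iff q) implies ((q and (q or q)) implies p))) implies (q and q) = U implies true = true

true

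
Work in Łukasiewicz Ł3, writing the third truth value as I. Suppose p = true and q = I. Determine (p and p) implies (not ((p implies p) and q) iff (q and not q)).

p and p = true and true = true
p implies p = true implies true = true
(p implies p) and q = true and I = I
not ((p implies p) and q) = not I = I
not q = not I = I
q and not q = I and I = I
not ((p implies p) and q) iff (q and not q) = I iff I = true  [1 − |½−½|]
(p and p) implies (not ((p implies p) and q) iff (q and not q)) = true implies true = true

true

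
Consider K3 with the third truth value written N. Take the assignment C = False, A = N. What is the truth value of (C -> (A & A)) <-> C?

False

A & A = N & N = N
C -> (A & A) = False -> N = True
(C -> (A & A)) <-> C = True <-> False = False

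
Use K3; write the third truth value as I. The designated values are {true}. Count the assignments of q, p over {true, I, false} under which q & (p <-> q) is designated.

1

Designated under: (q=true, p=true).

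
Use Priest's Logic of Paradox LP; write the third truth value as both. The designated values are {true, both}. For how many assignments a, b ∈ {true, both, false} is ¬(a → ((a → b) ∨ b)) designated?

4

Designated under: (a=true, b=both); (a=true, b=false); (a=both, b=both); (a=both, b=false).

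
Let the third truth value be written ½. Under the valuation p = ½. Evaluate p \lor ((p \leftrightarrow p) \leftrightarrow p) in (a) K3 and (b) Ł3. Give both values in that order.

½; ½

In K3: p \leftrightarrow p = ½ \leftrightarrow ½ = ½
(p \leftrightarrow p) \leftrightarrow p = ½ \leftrightarrow ½ = ½
p \lor ((p \leftrightarrow p) \leftrightarrow p) = ½ \lor ½ = ½
In Ł3: p \leftrightarrow p = ½ \leftrightarrow ½ = 1
(p \leftrightarrow p) \leftrightarrow p = 1 \leftrightarrow ½ = ½
p \lor ((p \leftrightarrow p) \leftrightarrow p) = ½ \lor ½ = ½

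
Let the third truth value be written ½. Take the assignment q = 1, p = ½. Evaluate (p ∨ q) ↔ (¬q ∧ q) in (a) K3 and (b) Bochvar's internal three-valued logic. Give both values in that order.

In K3: p ∨ q = ½ ∨ 1 = 1
¬q = ¬1 = 0
¬q ∧ q = 0 ∧ 1 = 0
(p ∨ q) ↔ (¬q ∧ q) = 1 ↔ 0 = 0
In Bochvar's internal three-valued logic: p ∨ q = ½ ∨ 1 = ½
¬q = ¬1 = 0
¬q ∧ q = 0 ∧ 1 = 0
(p ∨ q) ↔ (¬q ∧ q) = ½ ↔ 0 = ½
They differ because K3 and Bochvar's internal three-valued logic treat ½ differently under the binary connectives.

0; ½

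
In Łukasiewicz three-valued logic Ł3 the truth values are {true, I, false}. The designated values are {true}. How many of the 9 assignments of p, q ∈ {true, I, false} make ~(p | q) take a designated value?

Designated under: (p=false, q=false).

1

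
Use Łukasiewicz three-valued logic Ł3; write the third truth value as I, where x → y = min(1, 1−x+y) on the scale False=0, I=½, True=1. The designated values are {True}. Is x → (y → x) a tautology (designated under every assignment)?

Every assignment of x, y over {True, I, False} gives a value in {True}.
In particular, with x=I, y=I: x → (y → x) = True.

Yes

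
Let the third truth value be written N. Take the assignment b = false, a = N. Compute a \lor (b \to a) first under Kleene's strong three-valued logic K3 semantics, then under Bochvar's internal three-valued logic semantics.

In Kleene's strong three-valued logic K3: b \to a = false \to N = true  [\lnot false \lor N]
a \lor (b \to a) = N \lor true = true
In Bochvar's internal three-valued logic: b \to a = false \to N = N
a \lor (b \to a) = N \lor N = N
They differ because Kleene's strong three-valued logic K3 and Bochvar's internal three-valued logic treat N differently under the binary connectives.

true; N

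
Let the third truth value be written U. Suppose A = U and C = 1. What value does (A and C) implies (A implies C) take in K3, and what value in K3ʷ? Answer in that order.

In K3: A and C = U and 1 = U
A implies C = U implies 1 = 1  [not U or 1]
(A and C) implies (A implies C) = U implies 1 = 1
In K3ʷ: A and C = U and 1 = U
A implies C = U implies 1 = U  [any arg is the third value ⇒ result is the third value]
(A and C) implies (A implies C) = U implies U = U
They differ because K3 and K3ʷ treat U differently under the binary connectives.

1; U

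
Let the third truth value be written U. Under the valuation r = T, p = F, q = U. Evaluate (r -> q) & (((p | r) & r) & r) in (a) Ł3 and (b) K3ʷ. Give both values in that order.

U; U

In Ł3: r -> q = T -> U = U
p | r = F | T = T
(p | r) & r = T & T = T
((p | r) & r) & r = T & T = T
(r -> q) & (((p | r) & r) & r) = U & T = U
In K3ʷ: r -> q = T -> U = U  [any arg is the third value ⇒ result is the third value]
p | r = F | T = T
(p | r) & r = T & T = T
((p | r) & r) & r = T & T = T
(r -> q) & (((p | r) & r) & r) = U & T = U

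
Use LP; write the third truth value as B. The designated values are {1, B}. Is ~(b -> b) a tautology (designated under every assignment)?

Countermodel: b=1 gives 0, which is not designated.

No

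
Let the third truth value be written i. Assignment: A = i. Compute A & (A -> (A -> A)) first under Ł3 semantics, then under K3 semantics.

In Ł3: A -> A = i -> i = ⊤  [min(1, 1−½+½)]
A -> (A -> A) = i -> ⊤ = ⊤
A & (A -> (A -> A)) = i & ⊤ = i
In K3: A -> A = i -> i = i  [~i | i]
A -> (A -> A) = i -> i = i
A & (A -> (A -> A)) = i & i = i

i; i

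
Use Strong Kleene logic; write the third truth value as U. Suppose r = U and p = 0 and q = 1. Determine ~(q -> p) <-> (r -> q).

q -> p = 1 -> 0 = 0
~(q -> p) = ~0 = 1
r -> q = U -> 1 = 1  [~U | 1]
~(q -> p) <-> (r -> q) = 1 <-> 1 = 1

1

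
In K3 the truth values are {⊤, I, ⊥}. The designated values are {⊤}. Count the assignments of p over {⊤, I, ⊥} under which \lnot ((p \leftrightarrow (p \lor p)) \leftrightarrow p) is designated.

p=⊤: ⊥ ·
p=I: I ·
p=⊥: ⊤ ✓

1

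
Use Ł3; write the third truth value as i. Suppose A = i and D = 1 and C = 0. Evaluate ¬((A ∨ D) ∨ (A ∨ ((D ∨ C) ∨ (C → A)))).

A ∨ D = i ∨ 1 = 1
D ∨ C = 1 ∨ 0 = 1
C → A = 0 → i = 1
(D ∨ C) ∨ (C → A) = 1 ∨ 1 = 1
A ∨ ((D ∨ C) ∨ (C → A)) = i ∨ 1 = 1
(A ∨ D) ∨ (A ∨ ((D ∨ C) ∨ (C → A))) = 1 ∨ 1 = 1
¬((A ∨ D) ∨ (A ∨ ((D ∨ C) ∨ (C → A)))) = ¬1 = 0

0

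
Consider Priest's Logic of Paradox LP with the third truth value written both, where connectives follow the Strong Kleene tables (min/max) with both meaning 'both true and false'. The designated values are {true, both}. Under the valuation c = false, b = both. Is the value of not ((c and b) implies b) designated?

c and b = false and both = false
(c and b) implies b = false implies both = true  [not false or both]
not ((c and b) implies b) = not true = false
false ∉ {true, both}.

No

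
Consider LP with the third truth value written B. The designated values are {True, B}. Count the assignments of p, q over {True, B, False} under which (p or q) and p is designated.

6

Of the 9 assignments, 6 give a value in {True, B}.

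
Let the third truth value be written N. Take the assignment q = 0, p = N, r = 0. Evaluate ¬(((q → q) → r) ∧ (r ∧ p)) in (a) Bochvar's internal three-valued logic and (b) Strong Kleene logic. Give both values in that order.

In Bochvar's internal three-valued logic: q → q = 0 → 0 = 1
(q → q) → r = 1 → 0 = 0
r ∧ p = 0 ∧ N = N
((q → q) → r) ∧ (r ∧ p) = 0 ∧ N = N
¬(((q → q) → r) ∧ (r ∧ p)) = ¬N = N
In Strong Kleene logic: q → q = 0 → 0 = 1
(q → q) → r = 1 → 0 = 0
r ∧ p = 0 ∧ N = 0
((q → q) → r) ∧ (r ∧ p) = 0 ∧ 0 = 0
¬(((q → q) → r) ∧ (r ∧ p)) = ¬0 = 1
They differ because Bochvar's internal three-valued logic and Strong Kleene logic treat N differently under the binary connectives.

N; 1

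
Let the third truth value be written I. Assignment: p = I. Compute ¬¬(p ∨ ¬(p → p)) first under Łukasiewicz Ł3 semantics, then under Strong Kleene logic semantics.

I; I

In Łukasiewicz Ł3: p → p = I → I = True  [min(1, 1−½+½)]
¬(p → p) = ¬True = False
p ∨ ¬(p → p) = I ∨ False = I
¬(p ∨ ¬(p → p)) = ¬I = I
¬¬(p ∨ ¬(p → p)) = ¬I = I
In Strong Kleene logic: p → p = I → I = I
¬(p → p) = ¬I = I
p ∨ ¬(p → p) = I ∨ I = I
¬(p ∨ ¬(p → p)) = ¬I = I
¬¬(p ∨ ¬(p → p)) = ¬I = I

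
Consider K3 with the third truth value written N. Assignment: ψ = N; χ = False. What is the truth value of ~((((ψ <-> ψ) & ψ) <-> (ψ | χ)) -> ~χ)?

ψ <-> ψ = N <-> N = N
(ψ <-> ψ) & ψ = N & N = N
ψ | χ = N | False = N
((ψ <-> ψ) & ψ) <-> (ψ | χ) = N <-> N = N
~χ = ~False = True
(((ψ <-> ψ) & ψ) <-> (ψ | χ)) -> ~χ = N -> True = True
~((((ψ <-> ψ) & ψ) <-> (ψ | χ)) -> ~χ) = ~True = False

False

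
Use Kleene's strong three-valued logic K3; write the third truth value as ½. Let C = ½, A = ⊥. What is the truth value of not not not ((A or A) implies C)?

⊥

A or A = ⊥ or ⊥ = ⊥
(A or A) implies C = ⊥ implies ½ = ⊤  [not ⊥ or ½]
not ((A or A) implies C) = not ⊤ = ⊥
not not ((A or A) implies C) = not ⊥ = ⊤
not not not ((A or A) implies C) = not ⊤ = ⊥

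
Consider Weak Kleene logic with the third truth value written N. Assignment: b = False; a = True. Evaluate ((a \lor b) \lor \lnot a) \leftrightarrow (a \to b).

False

a \lor b = True \lor False = True
\lnot a = \lnot True = False
(a \lor b) \lor \lnot a = True \lor False = True
a \to b = True \to False = False
((a \lor b) \lor \lnot a) \leftrightarrow (a \to b) = True \leftrightarrow False = False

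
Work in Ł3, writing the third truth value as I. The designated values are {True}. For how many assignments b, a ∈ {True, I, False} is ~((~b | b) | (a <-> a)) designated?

0

Of the 9 assignments, 0 give a value in {True}.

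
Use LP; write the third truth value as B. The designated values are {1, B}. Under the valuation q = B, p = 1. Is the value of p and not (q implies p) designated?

No

q implies p = B implies 1 = 1  [not B or 1]
not (q implies p) = not 1 = 0
p and not (q implies p) = 1 and 0 = 0
0 ∉ {1, B}.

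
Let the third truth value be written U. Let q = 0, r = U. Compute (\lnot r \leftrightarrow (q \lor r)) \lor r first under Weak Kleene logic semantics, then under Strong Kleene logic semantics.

U; U

In Weak Kleene logic: \lnot r = \lnot U = U
q \lor r = 0 \lor U = U
\lnot r \leftrightarrow (q \lor r) = U \leftrightarrow U = U
(\lnot r \leftrightarrow (q \lor r)) \lor r = U \lor U = U
In Strong Kleene logic: \lnot r = \lnot U = U
q \lor r = 0 \lor U = U
\lnot r \leftrightarrow (q \lor r) = U \leftrightarrow U = U
(\lnot r \leftrightarrow (q \lor r)) \lor r = U \lor U = U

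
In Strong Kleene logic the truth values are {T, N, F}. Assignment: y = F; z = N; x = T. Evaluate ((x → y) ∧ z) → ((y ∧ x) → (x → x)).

T

x → y = T → F = F
(x → y) ∧ z = F ∧ N = F
y ∧ x = F ∧ T = F
x → x = T → T = T
(y ∧ x) → (x → x) = F → T = T
((x → y) ∧ z) → ((y ∧ x) → (x → x)) = F → T = T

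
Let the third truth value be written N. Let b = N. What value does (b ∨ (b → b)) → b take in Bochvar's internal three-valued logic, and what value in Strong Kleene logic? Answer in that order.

In Bochvar's internal three-valued logic: b → b = N → N = N  [any arg is the third value ⇒ result is the third value]
b ∨ (b → b) = N ∨ N = N
(b ∨ (b → b)) → b = N → N = N
In Strong Kleene logic: b → b = N → N = N  [¬N ∨ N]
b ∨ (b → b) = N ∨ N = N
(b ∨ (b → b)) → b = N → N = N

N; N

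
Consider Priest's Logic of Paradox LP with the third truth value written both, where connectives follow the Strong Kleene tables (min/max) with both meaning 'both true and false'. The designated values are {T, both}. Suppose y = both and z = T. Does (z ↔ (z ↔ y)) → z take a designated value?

z ↔ y = T ↔ both = both
z ↔ (z ↔ y) = T ↔ both = both
(z ↔ (z ↔ y)) → z = both → T = T
T ∈ {T, both}.

Yes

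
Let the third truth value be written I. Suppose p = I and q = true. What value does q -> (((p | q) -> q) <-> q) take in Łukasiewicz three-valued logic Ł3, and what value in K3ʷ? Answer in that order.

In Łukasiewicz three-valued logic Ł3: p | q = I | true = true
(p | q) -> q = true -> true = true
((p | q) -> q) <-> q = true <-> true = true
q -> (((p | q) -> q) <-> q) = true -> true = true
In K3ʷ: p | q = I | true = I
(p | q) -> q = I -> true = I  [any arg is the third value ⇒ result is the third value]
((p | q) -> q) <-> q = I <-> true = I
q -> (((p | q) -> q) <-> q) = true -> I = I
They differ because Łukasiewicz three-valued logic Ł3 and K3ʷ treat I differently under the binary connectives.

true; I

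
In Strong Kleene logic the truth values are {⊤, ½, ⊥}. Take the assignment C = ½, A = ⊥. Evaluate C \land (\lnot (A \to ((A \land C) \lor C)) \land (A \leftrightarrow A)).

⊥

A \land C = ⊥ \land ½ = ⊥
(A \land C) \lor C = ⊥ \lor ½ = ½
A \to ((A \land C) \lor C) = ⊥ \to ½ = ⊤  [\lnot ⊥ \lor ½]
\lnot (A \to ((A \land C) \lor C)) = \lnot ⊤ = ⊥
A \leftrightarrow A = ⊥ \leftrightarrow ⊥ = ⊤
\lnot (A \to ((A \land C) \lor C)) \land (A \leftrightarrow A) = ⊥ \land ⊤ = ⊥
C \land (\lnot (A \to ((A \land C) \lor C)) \land (A \leftrightarrow A)) = ½ \land ⊥ = ⊥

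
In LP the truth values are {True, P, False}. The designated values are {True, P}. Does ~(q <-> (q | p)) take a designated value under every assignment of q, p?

No

Countermodel: q=True, p=True gives False, which is not designated.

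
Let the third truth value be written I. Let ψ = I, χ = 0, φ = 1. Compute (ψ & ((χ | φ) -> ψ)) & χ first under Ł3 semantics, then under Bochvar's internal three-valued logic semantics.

0; I

In Ł3: χ | φ = 0 | 1 = 1
(χ | φ) -> ψ = 1 -> I = I  [min(1, 1−1+½)]
ψ & ((χ | φ) -> ψ) = I & I = I
(ψ & ((χ | φ) -> ψ)) & χ = I & 0 = 0
In Bochvar's internal three-valued logic: χ | φ = 0 | 1 = 1
(χ | φ) -> ψ = 1 -> I = I  [any arg is the third value ⇒ result is the third value]
ψ & ((χ | φ) -> ψ) = I & I = I
(ψ & ((χ | φ) -> ψ)) & χ = I & 0 = I
They differ because Ł3 and Bochvar's internal three-valued logic treat I differently under the binary connectives.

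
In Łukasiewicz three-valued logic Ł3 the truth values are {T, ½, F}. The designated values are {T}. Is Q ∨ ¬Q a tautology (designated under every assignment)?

Countermodel: Q=½ gives ½, which is not designated.

No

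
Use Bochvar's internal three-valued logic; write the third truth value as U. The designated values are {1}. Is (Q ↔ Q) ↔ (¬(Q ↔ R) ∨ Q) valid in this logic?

No

Countermodel: Q=1, R=U gives U, which is not designated.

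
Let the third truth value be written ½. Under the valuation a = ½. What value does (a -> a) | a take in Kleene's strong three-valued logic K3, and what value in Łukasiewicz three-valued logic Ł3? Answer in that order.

½; 1

In Kleene's strong three-valued logic K3: a -> a = ½ -> ½ = ½  [~½ | ½]
(a -> a) | a = ½ | ½ = ½
In Łukasiewicz three-valued logic Ł3: a -> a = ½ -> ½ = 1  [min(1, 1−½+½)]
(a -> a) | a = 1 | ½ = 1
They differ because Kleene's strong three-valued logic K3 and Łukasiewicz three-valued logic Ł3 treat ½ differently under implication.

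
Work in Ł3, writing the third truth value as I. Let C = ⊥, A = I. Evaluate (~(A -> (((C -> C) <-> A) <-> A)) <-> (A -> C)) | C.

C -> C = ⊥ -> ⊥ = ⊤
(C -> C) <-> A = ⊤ <-> I = I  [1 − |1−½|]
((C -> C) <-> A) <-> A = I <-> I = ⊤
A -> (((C -> C) <-> A) <-> A) = I -> ⊤ = ⊤
~(A -> (((C -> C) <-> A) <-> A)) = ~⊤ = ⊥
A -> C = I -> ⊥ = I
~(A -> (((C -> C) <-> A) <-> A)) <-> (A -> C) = ⊥ <-> I = I
(~(A -> (((C -> C) <-> A) <-> A)) <-> (A -> C)) | C = I | ⊥ = I

I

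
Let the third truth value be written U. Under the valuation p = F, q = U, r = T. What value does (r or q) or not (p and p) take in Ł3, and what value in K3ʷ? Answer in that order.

In Ł3: r or q = T or U = T
p and p = F and F = F
not (p and p) = not F = T
(r or q) or not (p and p) = T or T = T
In K3ʷ: r or q = T or U = U
p and p = F and F = F
not (p and p) = not F = T
(r or q) or not (p and p) = U or T = U
They differ because Ł3 and K3ʷ treat U differently under the binary connectives.

T; U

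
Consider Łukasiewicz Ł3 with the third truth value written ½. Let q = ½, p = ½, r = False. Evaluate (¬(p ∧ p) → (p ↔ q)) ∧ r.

False

p ∧ p = ½ ∧ ½ = ½
¬(p ∧ p) = ¬½ = ½
p ↔ q = ½ ↔ ½ = True
¬(p ∧ p) → (p ↔ q) = ½ → True = True
(¬(p ∧ p) → (p ↔ q)) ∧ r = True ∧ False = False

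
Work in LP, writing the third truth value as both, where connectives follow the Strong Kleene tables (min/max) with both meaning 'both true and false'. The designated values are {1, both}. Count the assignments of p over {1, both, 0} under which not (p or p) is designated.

2

p=1: 0 ·
p=both: both ✓
p=0: 1 ✓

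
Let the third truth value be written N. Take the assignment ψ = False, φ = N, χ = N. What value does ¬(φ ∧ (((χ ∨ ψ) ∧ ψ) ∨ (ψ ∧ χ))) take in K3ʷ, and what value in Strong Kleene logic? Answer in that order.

In K3ʷ: χ ∨ ψ = N ∨ False = N
(χ ∨ ψ) ∧ ψ = N ∧ False = N
ψ ∧ χ = False ∧ N = N
((χ ∨ ψ) ∧ ψ) ∨ (ψ ∧ χ) = N ∨ N = N
φ ∧ (((χ ∨ ψ) ∧ ψ) ∨ (ψ ∧ χ)) = N ∧ N = N
¬(φ ∧ (((χ ∨ ψ) ∧ ψ) ∨ (ψ ∧ χ))) = ¬N = N
In Strong Kleene logic: χ ∨ ψ = N ∨ False = N
(χ ∨ ψ) ∧ ψ = N ∧ False = False
ψ ∧ χ = False ∧ N = False
((χ ∨ ψ) ∧ ψ) ∨ (ψ ∧ χ) = False ∨ False = False
φ ∧ (((χ ∨ ψ) ∧ ψ) ∨ (ψ ∧ χ)) = N ∧ False = False
¬(φ ∧ (((χ ∨ ψ) ∧ ψ) ∨ (ψ ∧ χ))) = ¬False = True
They differ because K3ʷ and Strong Kleene logic treat N differently under the binary connectives.

N; True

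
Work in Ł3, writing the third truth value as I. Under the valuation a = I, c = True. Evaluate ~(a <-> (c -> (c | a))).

I

c | a = True | I = True
c -> (c | a) = True -> True = True
a <-> (c -> (c | a)) = I <-> True = I
~(a <-> (c -> (c | a))) = ~I = I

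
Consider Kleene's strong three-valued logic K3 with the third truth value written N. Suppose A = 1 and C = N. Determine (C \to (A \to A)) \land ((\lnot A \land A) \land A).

0

A \to A = 1 \to 1 = 1
C \to (A \to A) = N \to 1 = 1
\lnot A = \lnot 1 = 0
\lnot A \land A = 0 \land 1 = 0
(\lnot A \land A) \land A = 0 \land 1 = 0
(C \to (A \to A)) \land ((\lnot A \land A) \land A) = 1 \land 0 = 0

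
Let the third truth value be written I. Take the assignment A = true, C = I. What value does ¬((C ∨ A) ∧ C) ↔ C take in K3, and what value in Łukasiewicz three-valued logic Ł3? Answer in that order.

In K3: C ∨ A = I ∨ true = true
(C ∨ A) ∧ C = true ∧ I = I
¬((C ∨ A) ∧ C) = ¬I = I
¬((C ∨ A) ∧ C) ↔ C = I ↔ I = I
In Łukasiewicz three-valued logic Ł3: C ∨ A = I ∨ true = true
(C ∨ A) ∧ C = true ∧ I = I
¬((C ∨ A) ∧ C) = ¬I = I
¬((C ∨ A) ∧ C) ↔ C = I ↔ I = true  [1 − |½−½|]
They differ because K3 and Łukasiewicz three-valued logic Ł3 treat I differently under implication.

I; true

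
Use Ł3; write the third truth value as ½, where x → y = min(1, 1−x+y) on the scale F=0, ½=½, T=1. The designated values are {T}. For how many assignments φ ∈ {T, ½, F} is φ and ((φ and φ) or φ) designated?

φ=T: T ✓
φ=½: ½ ·
φ=F: F ·

1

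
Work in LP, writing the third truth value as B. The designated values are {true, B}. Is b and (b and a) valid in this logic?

No

Countermodel: b=true, a=false gives false, which is not designated.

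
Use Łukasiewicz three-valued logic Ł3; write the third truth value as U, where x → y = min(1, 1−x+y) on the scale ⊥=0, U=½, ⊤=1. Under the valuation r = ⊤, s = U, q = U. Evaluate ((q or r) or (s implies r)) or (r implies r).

⊤

q or r = U or ⊤ = ⊤
s implies r = U implies ⊤ = ⊤  [min(1, 1−½+1)]
(q or r) or (s implies r) = ⊤ or ⊤ = ⊤
r implies r = ⊤ implies ⊤ = ⊤
((q or r) or (s implies r)) or (r implies r) = ⊤ or ⊤ = ⊤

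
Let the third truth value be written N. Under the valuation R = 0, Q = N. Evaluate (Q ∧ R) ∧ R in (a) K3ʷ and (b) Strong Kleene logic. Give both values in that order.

N; 0

In K3ʷ: Q ∧ R = N ∧ 0 = N
(Q ∧ R) ∧ R = N ∧ 0 = N
In Strong Kleene logic: Q ∧ R = N ∧ 0 = 0
(Q ∧ R) ∧ R = 0 ∧ 0 = 0
They differ because K3ʷ and Strong Kleene logic treat N differently under the binary connectives.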